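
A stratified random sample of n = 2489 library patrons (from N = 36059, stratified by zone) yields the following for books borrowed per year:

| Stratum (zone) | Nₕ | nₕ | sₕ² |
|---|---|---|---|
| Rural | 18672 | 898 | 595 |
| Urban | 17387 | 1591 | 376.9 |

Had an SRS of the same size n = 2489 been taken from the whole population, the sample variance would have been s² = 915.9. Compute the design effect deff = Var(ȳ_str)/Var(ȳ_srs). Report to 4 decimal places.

0.6397

Var(ȳ_str) = Σ Wₕ²(1−fₕ)sₕ²/nₕ with Wₕ = Nₕ/36059:
  Rural: (18672/36059)²·(1−898/18672)·595/898 = 0.16911779
  Urban: (17387/36059)²·(1−1591/17387)·376.9/1591 = 0.05003805
  → Var(ȳ_str) = 0.21915584.
Var(ȳ_srs) = (1 − 2489/36059)·915.9/2489 = 0.34257907.
deff = 0.21915584 / 0.34257907 = 0.6397.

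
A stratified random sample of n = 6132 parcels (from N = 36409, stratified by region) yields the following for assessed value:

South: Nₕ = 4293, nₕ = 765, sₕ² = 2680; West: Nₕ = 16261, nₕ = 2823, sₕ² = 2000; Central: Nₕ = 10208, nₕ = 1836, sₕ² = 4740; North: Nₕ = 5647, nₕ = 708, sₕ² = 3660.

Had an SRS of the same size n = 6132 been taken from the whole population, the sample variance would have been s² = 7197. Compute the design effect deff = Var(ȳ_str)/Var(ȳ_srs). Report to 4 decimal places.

Var(ȳ_str) = Σ Wₕ²(1−fₕ)sₕ²/nₕ with Wₕ = Nₕ/36409:
  South: (4293/36409)²·(1−765/4293)·2680/765 = 0.040026289
  West: (16261/36409)²·(1−2823/16261)·2000/2823 = 0.11678404
  Central: (10208/36409)²·(1−1836/10208)·4740/1836 = 0.16644013
  North: (5647/36409)²·(1−708/5647)·3660/708 = 0.10876449
  → Var(ȳ_str) = 0.43201495.
Var(ȳ_srs) = (1 − 6132/36409)·7197/6132 = 0.97600816.
deff = 0.43201495 / 0.97600816 = 0.4426.

0.4426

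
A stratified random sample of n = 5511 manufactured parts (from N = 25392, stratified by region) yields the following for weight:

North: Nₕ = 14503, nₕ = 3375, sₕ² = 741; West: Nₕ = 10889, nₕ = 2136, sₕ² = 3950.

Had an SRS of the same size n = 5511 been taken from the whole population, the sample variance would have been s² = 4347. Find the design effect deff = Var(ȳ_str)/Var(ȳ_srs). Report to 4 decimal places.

0.5316

Var(ȳ_str) = Σ Wₕ²(1−fₕ)sₕ²/nₕ with Wₕ = Nₕ/25392:
  North: (14503/25392)²·(1−3375/14503)·741/3375 = 0.054957324
  West: (10889/25392)²·(1−2136/10889)·3950/2136 = 0.27336755
  → Var(ȳ_str) = 0.32832487.
Var(ȳ_srs) = (1 − 5511/25392)·4347/5511 = 0.61759041.
deff = 0.32832487 / 0.61759041 = 0.5316.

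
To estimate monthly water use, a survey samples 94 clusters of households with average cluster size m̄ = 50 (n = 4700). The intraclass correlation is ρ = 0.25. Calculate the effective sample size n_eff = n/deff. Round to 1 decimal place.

354.7

deff = 1 + (50 − 1)·0.25 = 1 + 12.25 = 13.25.
n_eff = 4700 / 13.25 = 354.7.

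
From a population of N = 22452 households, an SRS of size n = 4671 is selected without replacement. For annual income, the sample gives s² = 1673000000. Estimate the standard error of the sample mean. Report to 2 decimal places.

532.59

Under SRS without replacement, Var(ȳ) = (1 − f)·s²/n with f = n/N = 4671/22452 = 0.20804383.
Var(ȳ) = (1 − 0.20804383)·1673000000/4671 = 0.79195617·358167.42 = 283652.9.
SE(ȳ) = √(283652.9) = 532.59.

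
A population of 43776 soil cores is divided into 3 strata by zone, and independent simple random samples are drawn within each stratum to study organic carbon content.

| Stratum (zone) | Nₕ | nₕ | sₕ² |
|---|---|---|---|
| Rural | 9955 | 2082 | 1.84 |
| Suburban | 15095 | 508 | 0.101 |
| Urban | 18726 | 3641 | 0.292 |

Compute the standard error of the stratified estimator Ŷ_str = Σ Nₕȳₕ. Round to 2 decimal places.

368.37

Var(Ŷ_str) = Σₕ Nₕ²(1 − fₕ)sₕ²/nₕ.
Rural: 9955²·(1 − 2082/9955)·1.84/2082 = 69265.762.
Suburban: 15095²·(1 − 508/15095)·0.101/508 = 43778.085.
Urban: 18726²·(1 − 3641/18726)·0.292/3641 = 22654.397.
Sum = 135698.24.
SE = √(135698.24) = 368.37.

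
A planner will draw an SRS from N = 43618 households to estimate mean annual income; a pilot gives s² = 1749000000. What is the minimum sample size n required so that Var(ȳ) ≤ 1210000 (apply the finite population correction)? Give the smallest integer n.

1400

Without fpc, n₀ = s²/D = 1749000000/1210000 = 1445.4545.
With fpc, (1 − n/N)·s²/n ≤ D requires n ≥ n₀/(1 + n₀/N) = 1445.4545/(1 + 1445.4545/43618) = 1399.0901.
Rounding up, n = 1400.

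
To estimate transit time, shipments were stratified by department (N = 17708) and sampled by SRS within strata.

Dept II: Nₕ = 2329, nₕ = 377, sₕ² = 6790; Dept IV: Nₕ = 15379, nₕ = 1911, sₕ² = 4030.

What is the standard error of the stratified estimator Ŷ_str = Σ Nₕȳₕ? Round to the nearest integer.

Var(Ŷ_str) = Σₕ Nₕ²(1 − fₕ)sₕ²/nₕ.
Dept II: 2329²·(1 − 377/2329)·6790/377 = 8.187998 × 10^7.
Dept IV: 15379²·(1 − 1911/15379)·4030/1911 = 4.3679289 × 10^8.
Sum = 5.1867287 × 10^8.
SE = √(5.1867287 × 10^8) = 22774.

22774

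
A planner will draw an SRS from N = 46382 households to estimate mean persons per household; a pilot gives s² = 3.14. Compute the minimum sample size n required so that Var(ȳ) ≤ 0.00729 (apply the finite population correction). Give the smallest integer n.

Without fpc, n₀ = s²/D = 3.14/0.00729 = 430.7270.
With fpc, (1 − n/N)·s²/n ≤ D requires n ≥ n₀/(1 + n₀/N) = 430.7270/(1 + 430.7270/46382) = 426.7639.
Rounding up, n = 427.

427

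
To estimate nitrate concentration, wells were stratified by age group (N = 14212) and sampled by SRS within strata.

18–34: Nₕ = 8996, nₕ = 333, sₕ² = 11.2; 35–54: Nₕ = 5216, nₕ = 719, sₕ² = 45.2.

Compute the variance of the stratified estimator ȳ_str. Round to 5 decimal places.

0.02028

Var(ȳ_str) = Σₕ Wₕ²(1 − fₕ)sₕ²/nₕ with Wₕ = Nₕ/N, N = 14212.
18–34: Wₕ = 0.63298621; term = 0.63298621²·(1 − 0.03701645)·11.2/333 = 0.012977205.
35–54: Wₕ = 0.36701379; term = 0.36701379²·(1 − 0.13784509)·45.2/719 = 0.0073006179.
Sum = 0.020277823.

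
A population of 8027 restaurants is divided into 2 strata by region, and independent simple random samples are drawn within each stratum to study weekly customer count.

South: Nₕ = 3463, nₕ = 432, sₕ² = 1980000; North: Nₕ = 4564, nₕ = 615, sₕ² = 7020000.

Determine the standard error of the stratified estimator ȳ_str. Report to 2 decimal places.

Var(ȳ_str) = Σₕ Wₕ²(1 − fₕ)sₕ²/nₕ with Wₕ = Nₕ/N, N = 8027.
South: Wₕ = 0.43141896; term = 0.43141896²·(1 − 0.12474733)·1980000/432 = 746.6436.
North: Wₕ = 0.56858104; term = 0.56858104²·(1 − 0.13475022)·7020000/615 = 3192.9215.
Sum = 3939.5651.
SE = √(3939.5651) = 62.77.

62.77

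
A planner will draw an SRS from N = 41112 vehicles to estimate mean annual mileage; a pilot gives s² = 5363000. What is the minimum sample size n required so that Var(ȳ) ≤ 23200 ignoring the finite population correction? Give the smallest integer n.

232

Without fpc, n₀ = s²/D = 5363000/23200 = 231.1638.
Rounding up, n = 232.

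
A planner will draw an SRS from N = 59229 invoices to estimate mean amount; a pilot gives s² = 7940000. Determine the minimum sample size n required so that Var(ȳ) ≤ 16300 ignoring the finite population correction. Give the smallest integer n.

Without fpc, n₀ = s²/D = 7940000/16300 = 487.1166.
Rounding up, n = 488.

488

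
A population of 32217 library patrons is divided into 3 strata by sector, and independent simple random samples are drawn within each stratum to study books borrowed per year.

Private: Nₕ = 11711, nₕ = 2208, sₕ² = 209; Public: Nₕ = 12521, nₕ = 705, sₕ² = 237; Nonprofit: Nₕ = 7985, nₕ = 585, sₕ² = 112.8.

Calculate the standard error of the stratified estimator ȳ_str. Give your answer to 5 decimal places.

Var(ȳ_str) = Σₕ Wₕ²(1 − fₕ)sₕ²/nₕ with Wₕ = Nₕ/N, N = 32217.
Private: Wₕ = 0.36350374; term = 0.36350374²·(1 − 0.18854069)·209/2208 = 0.010149198.
Public: Wₕ = 0.38864575; term = 0.38864575²·(1 − 0.05630541)·237/705 = 0.047917983.
Nonprofit: Wₕ = 0.24785051; term = 0.24785051²·(1 − 0.07326237)·112.8/585 = 0.010977152.
Sum = 0.069044333.
SE = √(0.069044333) = 0.26276.

0.26276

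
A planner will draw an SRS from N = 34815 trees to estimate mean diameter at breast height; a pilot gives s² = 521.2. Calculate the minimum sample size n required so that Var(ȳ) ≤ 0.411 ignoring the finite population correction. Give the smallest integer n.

Without fpc, n₀ = s²/D = 521.2/0.411 = 1268.1265.
Rounding up, n = 1269.

1269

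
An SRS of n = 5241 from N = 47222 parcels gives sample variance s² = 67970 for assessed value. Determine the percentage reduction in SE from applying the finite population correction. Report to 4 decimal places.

5.7125

f = n/N = 5241/47222 = 0.11098640.
SE_no-fpc = √(s²/n) = 3.6012358; SE_fpc = √((1−f)s²/n) = 3.3955158.
Ratio = √(1−f) = 0.94287517. Reduction = 100·(1 − 0.94287517) = 5.7125%.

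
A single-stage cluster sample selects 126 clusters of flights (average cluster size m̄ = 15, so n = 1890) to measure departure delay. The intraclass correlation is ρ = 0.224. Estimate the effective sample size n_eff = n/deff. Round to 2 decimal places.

deff = 1 + (15 − 1)·0.224 = 1 + 3.136 = 4.136.
n_eff = 1890 / 4.136 = 456.96.

456.96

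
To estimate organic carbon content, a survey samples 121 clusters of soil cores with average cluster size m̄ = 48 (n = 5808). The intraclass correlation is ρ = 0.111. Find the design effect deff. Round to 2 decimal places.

deff = 1 + (48 − 1)·0.111 = 1 + 5.217 = 6.217.

6.22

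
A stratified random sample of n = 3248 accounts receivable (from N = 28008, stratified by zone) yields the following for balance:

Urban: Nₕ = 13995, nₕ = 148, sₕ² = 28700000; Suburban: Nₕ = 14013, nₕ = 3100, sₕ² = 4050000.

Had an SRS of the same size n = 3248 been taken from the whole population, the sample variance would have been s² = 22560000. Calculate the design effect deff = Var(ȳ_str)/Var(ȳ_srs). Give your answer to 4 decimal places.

7.8432

Var(ȳ_str) = Σ Wₕ²(1−fₕ)sₕ²/nₕ with Wₕ = Nₕ/28008:
  Urban: (13995/28008)²·(1−148/13995)·28700000/148 = 47905.412
  Suburban: (14013/28008)²·(1−3100/14013)·4050000/3100 = 254.68561
  → Var(ȳ_str) = 48160.098.
Var(ȳ_srs) = (1 − 3248/28008)·22560000/3248 = 6140.3287.
deff = 48160.098 / 6140.3287 = 7.8432.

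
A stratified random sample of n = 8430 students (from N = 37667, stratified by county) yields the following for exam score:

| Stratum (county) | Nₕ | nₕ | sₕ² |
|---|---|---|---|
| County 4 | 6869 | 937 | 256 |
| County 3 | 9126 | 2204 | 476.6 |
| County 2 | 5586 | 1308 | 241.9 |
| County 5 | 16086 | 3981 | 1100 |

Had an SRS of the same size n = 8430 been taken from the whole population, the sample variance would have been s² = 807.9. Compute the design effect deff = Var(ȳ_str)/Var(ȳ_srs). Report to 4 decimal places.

0.7866

Var(ȳ_str) = Σ Wₕ²(1−fₕ)sₕ²/nₕ with Wₕ = Nₕ/37667:
  County 4: (6869/37667)²·(1−937/6869)·256/937 = 0.0078464456
  County 3: (9126/37667)²·(1−2204/9126)·476.6/2204 = 0.0096279193
  County 2: (5586/37667)²·(1−1308/5586)·241.9/1308 = 0.0031149263
  County 5: (16086/37667)²·(1−3981/16086)·1100/3981 = 0.037922006
  → Var(ȳ_str) = 0.058511297.
Var(ȳ_srs) = (1 − 8430/37667)·807.9/8430 = 0.074387816.
deff = 0.058511297 / 0.074387816 = 0.7866.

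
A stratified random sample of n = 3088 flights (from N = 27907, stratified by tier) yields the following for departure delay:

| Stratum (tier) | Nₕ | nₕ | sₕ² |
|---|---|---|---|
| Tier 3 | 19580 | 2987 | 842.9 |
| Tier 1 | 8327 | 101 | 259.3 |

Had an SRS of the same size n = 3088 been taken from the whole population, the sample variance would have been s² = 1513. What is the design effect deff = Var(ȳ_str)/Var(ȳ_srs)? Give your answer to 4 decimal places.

Var(ȳ_str) = Σ Wₕ²(1−fₕ)sₕ²/nₕ with Wₕ = Nₕ/27907:
  Tier 3: (19580/27907)²·(1−2987/19580)·842.9/2987 = 0.11772051
  Tier 1: (8327/27907)²·(1−101/8327)·259.3/101 = 0.22580425
  → Var(ȳ_str) = 0.34352476.
Var(ȳ_srs) = (1 − 3088/27907)·1513/3088 = 0.43574535.
deff = 0.34352476 / 0.43574535 = 0.7884.

0.7884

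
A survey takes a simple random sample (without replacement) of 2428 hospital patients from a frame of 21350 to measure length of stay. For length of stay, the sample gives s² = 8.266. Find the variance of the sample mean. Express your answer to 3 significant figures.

0.00302

Under SRS without replacement, Var(ȳ) = (1 − f)·s²/n with f = n/N = 2428/21350 = 0.11372365.
Var(ȳ) = (1 − 0.11372365)·8.266/2428 = 0.88627635·0.0034044481 = 0.0030172818.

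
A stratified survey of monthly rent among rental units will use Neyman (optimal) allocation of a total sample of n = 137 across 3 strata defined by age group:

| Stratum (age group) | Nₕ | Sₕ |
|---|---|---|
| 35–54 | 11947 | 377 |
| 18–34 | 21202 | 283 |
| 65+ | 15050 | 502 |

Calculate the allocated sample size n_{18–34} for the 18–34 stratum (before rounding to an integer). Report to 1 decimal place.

45.5

Neyman allocation: nₕ = n·NₕSₕ / Σⱼ NⱼSⱼ.
Σ NⱼSⱼ = 11947·377 + 21202·283 + 15050·502 = 1.8059285 × 10^7.
n_{18–34} = 137·21202·283 / (1.8059285 × 10^7) = 45.5.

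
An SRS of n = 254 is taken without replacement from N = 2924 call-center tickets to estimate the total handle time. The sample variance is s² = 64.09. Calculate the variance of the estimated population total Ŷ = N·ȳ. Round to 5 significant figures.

Var(Ŷ) = N²·Var(ȳ) = N²·(1 − n/N)·s²/n.
f = 254/2924 = 0.08686731; Var(ȳ) = 0.91313269·64.09/254 = 0.23040423.
Var(Ŷ) = 2924² · 0.23040423 = 1.9699046 × 10^6.

1.9699 × 10^6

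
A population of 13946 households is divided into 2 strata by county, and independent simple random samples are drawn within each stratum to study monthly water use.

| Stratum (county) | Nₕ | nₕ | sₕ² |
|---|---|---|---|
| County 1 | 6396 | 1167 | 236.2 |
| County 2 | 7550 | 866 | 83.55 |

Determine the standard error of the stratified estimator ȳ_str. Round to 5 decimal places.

Var(ȳ_str) = Σₕ Wₕ²(1 − fₕ)sₕ²/nₕ with Wₕ = Nₕ/N, N = 13946.
County 1: Wₕ = 0.45862613; term = 0.45862613²·(1 − 0.18245779)·236.2/1167 = 0.034804613.
County 2: Wₕ = 0.54137387; term = 0.54137387²·(1 − 0.11470199)·83.55/866 = 0.025032985.
Sum = 0.059837598.
SE = √(0.059837598) = 0.24462.

0.24462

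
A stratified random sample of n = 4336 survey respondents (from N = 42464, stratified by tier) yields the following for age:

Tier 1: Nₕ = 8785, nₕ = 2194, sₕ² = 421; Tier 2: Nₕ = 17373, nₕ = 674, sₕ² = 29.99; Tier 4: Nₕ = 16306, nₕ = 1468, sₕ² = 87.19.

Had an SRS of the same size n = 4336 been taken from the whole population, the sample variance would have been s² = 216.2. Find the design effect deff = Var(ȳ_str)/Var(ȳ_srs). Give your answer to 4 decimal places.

Var(ȳ_str) = Σ Wₕ²(1−fₕ)sₕ²/nₕ with Wₕ = Nₕ/42464:
  Tier 1: (8785/42464)²·(1−2194/8785)·421/2194 = 0.0061616461
  Tier 2: (17373/42464)²·(1−674/17373)·29.99/674 = 0.0071587971
  Tier 4: (16306/42464)²·(1−1468/16306)·87.19/1468 = 0.0079693266
  → Var(ȳ_str) = 0.02128977.
Var(ȳ_srs) = (1 − 4336/42464)·216.2/4336 = 0.044770252.
deff = 0.02128977 / 0.044770252 = 0.4755.

0.4755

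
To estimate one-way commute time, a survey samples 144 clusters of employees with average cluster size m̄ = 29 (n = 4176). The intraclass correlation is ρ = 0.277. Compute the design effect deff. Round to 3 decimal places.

8.756

deff = 1 + (29 − 1)·0.277 = 1 + 7.756 = 8.756.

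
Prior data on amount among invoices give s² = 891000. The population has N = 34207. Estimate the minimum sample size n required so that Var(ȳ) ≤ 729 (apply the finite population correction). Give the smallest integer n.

1181

Without fpc, n₀ = s²/D = 891000/729 = 1222.2222.
With fpc, (1 − n/N)·s²/n ≤ D requires n ≥ n₀/(1 + n₀/N) = 1222.2222/(1 + 1222.2222/34207) = 1180.0585.
Rounding up, n = 1181.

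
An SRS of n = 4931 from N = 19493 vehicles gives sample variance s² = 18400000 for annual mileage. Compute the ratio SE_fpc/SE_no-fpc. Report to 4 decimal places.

0.8643

f = n/N = 4931/19493 = 0.25296260.
SE_no-fpc = √(s²/n) = 61.085961; SE_fpc = √((1−f)s²/n) = 52.797406.
Ratio = √(1−f) = 0.86431325.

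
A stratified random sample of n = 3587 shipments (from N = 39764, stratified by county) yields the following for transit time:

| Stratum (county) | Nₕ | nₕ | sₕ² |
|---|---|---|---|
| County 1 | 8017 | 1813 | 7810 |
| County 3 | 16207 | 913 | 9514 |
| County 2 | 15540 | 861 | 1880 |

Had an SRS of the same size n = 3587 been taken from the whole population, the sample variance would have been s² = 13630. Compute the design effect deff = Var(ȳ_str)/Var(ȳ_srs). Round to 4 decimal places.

0.6028

Var(ȳ_str) = Σ Wₕ²(1−fₕ)sₕ²/nₕ with Wₕ = Nₕ/39764:
  County 1: (8017/39764)²·(1−1813/8017)·7810/1813 = 0.13550545
  County 3: (16207/39764)²·(1−913/16207)·9514/913 = 1.6335633
  County 2: (15540/39764)²·(1−861/15540)·1880/861 = 0.31500834
  → Var(ȳ_str) = 2.0840771.
Var(ȳ_srs) = (1 − 3587/39764)·13630/3587 = 3.4570604.
deff = 2.0840771 / 3.4570604 = 0.6028.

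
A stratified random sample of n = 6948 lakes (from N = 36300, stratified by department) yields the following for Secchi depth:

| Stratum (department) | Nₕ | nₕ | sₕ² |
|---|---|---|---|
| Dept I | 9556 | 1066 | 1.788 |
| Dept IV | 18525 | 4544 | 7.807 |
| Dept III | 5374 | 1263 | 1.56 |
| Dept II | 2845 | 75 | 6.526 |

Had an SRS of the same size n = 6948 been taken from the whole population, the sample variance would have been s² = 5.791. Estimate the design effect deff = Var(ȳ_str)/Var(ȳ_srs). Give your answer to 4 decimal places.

1.4572

Var(ȳ_str) = Σ Wₕ²(1−fₕ)sₕ²/nₕ with Wₕ = Nₕ/36300:
  Dept I: (9556/36300)²·(1−1066/9556)·1.788/1066 = 1.032716 × 10^-4
  Dept IV: (18525/36300)²·(1−4544/18525)·7.807/4544 = 3.3769844 × 10^-4
  Dept III: (5374/36300)²·(1−1263/5374)·1.56/1263 = 2.0708714 × 10^-5
  Dept II: (2845/36300)²·(1−75/2845)·6.526/75 = 5.2039677 × 10^-4
  → Var(ȳ_str) = 9.8207552 × 10^-4.
Var(ȳ_srs) = (1 − 6948/36300)·5.791/6948 = 6.7394558 × 10^-4.
deff = (9.8207552 × 10^-4) / (6.7394558 × 10^-4) = 1.4572.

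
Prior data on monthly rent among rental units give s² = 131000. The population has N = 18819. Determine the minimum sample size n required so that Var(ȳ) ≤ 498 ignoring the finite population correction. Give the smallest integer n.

264

Without fpc, n₀ = s²/D = 131000/498 = 263.0522.
Rounding up, n = 264.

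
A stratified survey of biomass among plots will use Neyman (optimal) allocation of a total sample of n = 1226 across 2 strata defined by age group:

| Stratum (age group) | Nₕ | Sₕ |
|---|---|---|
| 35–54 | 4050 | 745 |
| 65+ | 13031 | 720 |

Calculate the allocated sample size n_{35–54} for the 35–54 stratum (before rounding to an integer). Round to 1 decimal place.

298.3

Neyman allocation: nₕ = n·NₕSₕ / Σⱼ NⱼSⱼ.
Σ NⱼSⱼ = 4050·745 + 13031·720 = 1.239957 × 10^7.
n_{35–54} = 1226·4050·745 / (1.239957 × 10^7) = 298.3.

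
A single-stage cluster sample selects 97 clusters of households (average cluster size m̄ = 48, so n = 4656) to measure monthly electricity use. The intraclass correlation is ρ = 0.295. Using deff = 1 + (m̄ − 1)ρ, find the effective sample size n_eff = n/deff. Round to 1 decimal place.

313.2

deff = 1 + (48 − 1)·0.295 = 1 + 13.865 = 14.865.
n_eff = 4656 / 14.865 = 313.2.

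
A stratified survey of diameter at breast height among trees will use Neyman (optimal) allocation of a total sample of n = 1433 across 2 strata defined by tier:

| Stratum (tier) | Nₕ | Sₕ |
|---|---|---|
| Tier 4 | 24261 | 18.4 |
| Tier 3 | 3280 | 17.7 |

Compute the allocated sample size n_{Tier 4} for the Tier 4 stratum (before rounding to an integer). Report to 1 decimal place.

1268.1

Neyman allocation: nₕ = n·NₕSₕ / Σⱼ NⱼSⱼ.
Σ NⱼSⱼ = 24261·18.4 + 3280·17.7 = 504458.4.
n_{Tier 4} = 1433·24261·18.4 / 504458.4 = 1268.1.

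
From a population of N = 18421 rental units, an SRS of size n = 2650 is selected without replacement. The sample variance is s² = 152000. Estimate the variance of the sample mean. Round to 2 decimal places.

Under SRS without replacement, Var(ȳ) = (1 − f)·s²/n with f = n/N = 2650/18421 = 0.14385755.
Var(ȳ) = (1 − 0.14385755)·152000/2650 = 0.85614245·57.358491 = 49.107038.

49.11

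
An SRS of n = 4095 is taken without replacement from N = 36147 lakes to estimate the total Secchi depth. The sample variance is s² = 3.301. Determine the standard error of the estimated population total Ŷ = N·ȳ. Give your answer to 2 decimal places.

Var(Ŷ) = N²·Var(ȳ) = N²·(1 − n/N)·s²/n.
f = 4095/36147 = 0.11328741; Var(ȳ) = 0.88671259·3.301/4095 = 7.1478346 × 10^-4.
Var(Ŷ) = 36147² · (7.1478346 × 10^-4) = 933940.08.
SE(Ŷ) = √(933940.08) = 966.41.

966.41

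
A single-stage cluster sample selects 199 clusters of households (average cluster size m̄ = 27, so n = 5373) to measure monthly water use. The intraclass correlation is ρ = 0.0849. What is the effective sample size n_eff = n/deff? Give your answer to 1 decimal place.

deff = 1 + (27 − 1)·0.0849 = 1 + 2.2074 = 3.2074.
n_eff = 5373 / 3.2074 = 1675.2.

1675.2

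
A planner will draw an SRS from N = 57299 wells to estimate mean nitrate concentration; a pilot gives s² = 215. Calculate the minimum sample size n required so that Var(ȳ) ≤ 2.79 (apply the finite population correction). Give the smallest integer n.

Without fpc, n₀ = s²/D = 215/2.79 = 77.0609.
With fpc, (1 − n/N)·s²/n ≤ D requires n ≥ n₀/(1 + n₀/N) = 77.0609/(1 + 77.0609/57299) = 76.9574.
Rounding up, n = 77.

77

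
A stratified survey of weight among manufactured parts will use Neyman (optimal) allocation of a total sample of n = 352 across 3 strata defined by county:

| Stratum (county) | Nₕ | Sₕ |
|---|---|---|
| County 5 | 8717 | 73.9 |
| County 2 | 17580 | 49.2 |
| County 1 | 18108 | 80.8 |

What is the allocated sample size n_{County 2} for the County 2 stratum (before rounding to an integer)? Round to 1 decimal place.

Neyman allocation: nₕ = n·NₕSₕ / Σⱼ NⱼSⱼ.
Σ NⱼSⱼ = 8717·73.9 + 17580·49.2 + 18108·80.8 = 2.9722487 × 10^6.
n_{County 2} = 352·17580·49.2 / (2.9722487 × 10^6) = 102.4.

102.4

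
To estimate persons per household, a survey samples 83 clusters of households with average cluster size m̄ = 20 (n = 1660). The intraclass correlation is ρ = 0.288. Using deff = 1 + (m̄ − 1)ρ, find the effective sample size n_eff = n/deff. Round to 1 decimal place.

deff = 1 + (20 − 1)·0.288 = 1 + 5.472 = 6.472.
n_eff = 1660 / 6.472 = 256.5.

256.5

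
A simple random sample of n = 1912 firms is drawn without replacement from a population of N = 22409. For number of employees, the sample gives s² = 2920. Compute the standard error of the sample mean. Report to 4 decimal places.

Under SRS without replacement, Var(ȳ) = (1 − f)·s²/n with f = n/N = 1912/22409 = 0.08532286.
Var(ȳ) = (1 − 0.08532286)·2920/1912 = 0.91467714·1.5271967 = 1.3968919.
SE(ȳ) = √(1.3968919) = 1.1819.

1.1819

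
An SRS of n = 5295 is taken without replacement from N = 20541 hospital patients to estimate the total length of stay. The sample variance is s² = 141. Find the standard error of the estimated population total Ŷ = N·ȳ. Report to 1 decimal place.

2887.8

Var(Ŷ) = N²·Var(ȳ) = N²·(1 − n/N)·s²/n.
f = 5295/20541 = 0.25777713; Var(ȳ) = 0.74222287·141/5295 = 0.019764575.
Var(Ŷ) = 20541² · 0.019764575 = 8.3393201 × 10^6.
SE(Ŷ) = √(8.3393201 × 10^6) = 2887.8.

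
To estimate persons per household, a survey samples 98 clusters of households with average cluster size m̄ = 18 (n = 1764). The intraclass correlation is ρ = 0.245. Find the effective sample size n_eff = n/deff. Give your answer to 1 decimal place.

341.5

deff = 1 + (18 − 1)·0.245 = 1 + 4.165 = 5.165.
n_eff = 1764 / 5.165 = 341.5.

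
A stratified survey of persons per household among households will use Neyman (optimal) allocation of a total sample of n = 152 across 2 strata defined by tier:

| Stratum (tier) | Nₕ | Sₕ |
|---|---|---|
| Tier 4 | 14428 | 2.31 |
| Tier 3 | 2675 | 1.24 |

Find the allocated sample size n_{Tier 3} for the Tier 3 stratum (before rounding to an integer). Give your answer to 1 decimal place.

Neyman allocation: nₕ = n·NₕSₕ / Σⱼ NⱼSⱼ.
Σ NⱼSⱼ = 14428·2.31 + 2675·1.24 = 36645.68.
n_{Tier 3} = 152·2675·1.24 / 36645.68 = 13.8.

13.8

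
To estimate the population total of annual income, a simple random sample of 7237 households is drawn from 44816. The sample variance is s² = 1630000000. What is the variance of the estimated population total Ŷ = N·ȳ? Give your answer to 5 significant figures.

3.7932 × 10^14

Var(Ŷ) = N²·Var(ȳ) = N²·(1 − n/N)·s²/n.
f = 7237/44816 = 0.16148251; Var(ȳ) = 0.83851749·1630000000/7237 = 188860.51.
Var(Ŷ) = 44816² · 188860.51 = 3.793214 × 10^14.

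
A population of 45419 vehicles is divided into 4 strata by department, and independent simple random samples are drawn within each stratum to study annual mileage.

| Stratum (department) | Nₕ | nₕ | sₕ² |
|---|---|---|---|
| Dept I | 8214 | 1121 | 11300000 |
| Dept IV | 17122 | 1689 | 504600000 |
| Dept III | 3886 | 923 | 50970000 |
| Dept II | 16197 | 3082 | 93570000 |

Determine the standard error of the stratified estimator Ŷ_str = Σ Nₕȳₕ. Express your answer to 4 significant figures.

9.307 × 10^6

Var(Ŷ_str) = Σₕ Nₕ²(1 − fₕ)sₕ²/nₕ.
Dept I: 8214²·(1 − 1121/8214)·11300000/1121 = 5.872966 × 10^11.
Dept IV: 17122²·(1 − 1689/17122)·504600000/1689 = 7.8944603 × 10^13.
Dept III: 3886²·(1 − 923/3886)·50970000/923 = 6.3583932 × 10^11.
Dept II: 16197²·(1 − 3082/16197)·93570000/3082 = 6.4492152 × 10^12.
Sum = 8.6616954 × 10^13.
SE = √(8.6616954 × 10^13) = 9.307 × 10^6.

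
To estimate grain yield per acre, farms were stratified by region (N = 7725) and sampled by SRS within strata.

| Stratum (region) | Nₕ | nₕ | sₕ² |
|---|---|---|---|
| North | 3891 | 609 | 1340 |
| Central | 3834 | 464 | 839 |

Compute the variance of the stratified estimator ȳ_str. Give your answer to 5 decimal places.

Var(ȳ_str) = Σₕ Wₕ²(1 − fₕ)sₕ²/nₕ with Wₕ = Nₕ/N, N = 7725.
North: Wₕ = 0.50368932; term = 0.50368932²·(1 − 0.15651503)·1340/609 = 0.47085842.
Central: Wₕ = 0.49631068; term = 0.49631068²·(1 − 0.12102243)·839/464 = 0.39149752.
Sum = 0.86235594.

0.86236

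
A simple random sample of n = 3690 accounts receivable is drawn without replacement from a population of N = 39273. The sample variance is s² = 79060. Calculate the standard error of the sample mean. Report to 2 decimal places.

4.41

Under SRS without replacement, Var(ȳ) = (1 − f)·s²/n with f = n/N = 3690/39273 = 0.09395768.
Var(ȳ) = (1 − 0.09395768)·79060/3690 = 0.90604232·21.425474 = 19.412386.
SE(ȳ) = √(19.412386) = 4.41.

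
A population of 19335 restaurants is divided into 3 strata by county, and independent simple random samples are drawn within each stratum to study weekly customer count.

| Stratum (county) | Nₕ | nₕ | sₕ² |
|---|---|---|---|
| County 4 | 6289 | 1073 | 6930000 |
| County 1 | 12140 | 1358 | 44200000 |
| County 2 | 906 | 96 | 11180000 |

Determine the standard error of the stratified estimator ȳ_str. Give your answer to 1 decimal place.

110.4

Var(ȳ_str) = Σₕ Wₕ²(1 − fₕ)sₕ²/nₕ with Wₕ = Nₕ/N, N = 19335.
County 4: Wₕ = 0.32526506; term = 0.32526506²·(1 − 0.17061536)·6930000/1073 = 566.71452.
County 1: Wₕ = 0.62787691; term = 0.62787691²·(1 − 0.11186161)·44200000/1358 = 11395.993.
County 2: Wₕ = 0.04685803; term = 0.04685803²·(1 − 0.10596026)·11180000/96 = 228.61011.
Sum = 12191.318.
SE = √(12191.318) = 110.4.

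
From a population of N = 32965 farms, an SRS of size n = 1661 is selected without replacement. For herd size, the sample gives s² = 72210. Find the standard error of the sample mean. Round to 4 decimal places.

6.4252

Under SRS without replacement, Var(ȳ) = (1 − f)·s²/n with f = n/N = 1661/32965 = 0.05038677.
Var(ȳ) = (1 − 0.05038677)·72210/1661 = 0.94961323·43.473811 = 41.283306.
SE(ȳ) = √(41.283306) = 6.4252.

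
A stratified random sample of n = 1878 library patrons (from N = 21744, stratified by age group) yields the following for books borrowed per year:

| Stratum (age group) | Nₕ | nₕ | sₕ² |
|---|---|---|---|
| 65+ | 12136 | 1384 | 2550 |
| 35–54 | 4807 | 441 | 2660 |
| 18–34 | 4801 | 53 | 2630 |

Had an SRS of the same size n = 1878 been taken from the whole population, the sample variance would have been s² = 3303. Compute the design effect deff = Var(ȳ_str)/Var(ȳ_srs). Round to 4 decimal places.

Var(ȳ_str) = Σ Wₕ²(1−fₕ)sₕ²/nₕ with Wₕ = Nₕ/21744:
  65+: (12136/21744)²·(1−1384/12136)·2550/1384 = 0.50849892
  35–54: (4807/21744)²·(1−441/4807)·2660/441 = 0.2677454
  18–34: (4801/21744)²·(1−53/4801)·2630/53 = 2.392453
  → Var(ȳ_str) = 3.1686973.
Var(ȳ_srs) = (1 − 1878/21744)·3303/1878 = 1.606882.
deff = 3.1686973 / 1.606882 = 1.9720.

1.9720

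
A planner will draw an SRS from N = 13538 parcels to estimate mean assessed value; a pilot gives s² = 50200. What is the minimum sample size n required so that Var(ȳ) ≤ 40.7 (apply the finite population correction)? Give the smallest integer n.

1131

Without fpc, n₀ = s²/D = 50200/40.7 = 1233.4152.
With fpc, (1 − n/N)·s²/n ≤ D requires n ≥ n₀/(1 + n₀/N) = 1233.4152/(1 + 1233.4152/13538) = 1130.4249.
Rounding up, n = 1131.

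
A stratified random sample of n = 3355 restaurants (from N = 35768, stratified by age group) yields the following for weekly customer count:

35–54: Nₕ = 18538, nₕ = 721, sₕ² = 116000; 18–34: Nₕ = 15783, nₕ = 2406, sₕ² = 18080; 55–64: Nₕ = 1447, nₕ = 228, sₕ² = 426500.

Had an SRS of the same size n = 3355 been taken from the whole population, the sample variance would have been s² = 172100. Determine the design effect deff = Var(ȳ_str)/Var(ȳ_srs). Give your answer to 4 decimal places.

0.9757

Var(ȳ_str) = Σ Wₕ²(1−fₕ)sₕ²/nₕ with Wₕ = Nₕ/35768:
  35–54: (18538/35768)²·(1−721/18538)·116000/721 = 41.536593
  18–34: (15783/35768)²·(1−2406/15783)·18080/2406 = 1.2401145
  55–64: (1447/35768)²·(1−228/1447)·426500/228 = 2.5790936
  → Var(ȳ_str) = 45.355801.
Var(ȳ_srs) = (1 − 3355/35768)·172100/3355 = 46.485009.
deff = 45.355801 / 46.485009 = 0.9757.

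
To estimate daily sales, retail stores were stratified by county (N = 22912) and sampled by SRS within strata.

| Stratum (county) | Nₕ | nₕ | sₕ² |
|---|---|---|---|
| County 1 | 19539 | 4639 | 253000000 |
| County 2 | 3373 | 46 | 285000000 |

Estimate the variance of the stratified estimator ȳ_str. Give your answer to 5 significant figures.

Var(ȳ_str) = Σₕ Wₕ²(1 − fₕ)sₕ²/nₕ with Wₕ = Nₕ/N, N = 22912.
County 1: Wₕ = 0.85278457; term = 0.85278457²·(1 − 0.23742259)·253000000/4639 = 30245.359.
County 2: Wₕ = 0.14721543; term = 0.14721543²·(1 − 0.01363771)·285000000/46 = 132443.35.
Sum = 162688.71.

162690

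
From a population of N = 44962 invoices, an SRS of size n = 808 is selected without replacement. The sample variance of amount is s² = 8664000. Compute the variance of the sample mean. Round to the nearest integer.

Under SRS without replacement, Var(ȳ) = (1 − f)·s²/n with f = n/N = 808/44962 = 0.01797073.
Var(ȳ) = (1 − 0.01797073)·8664000/808 = 0.98202927·10722.772 = 10530.076.

10530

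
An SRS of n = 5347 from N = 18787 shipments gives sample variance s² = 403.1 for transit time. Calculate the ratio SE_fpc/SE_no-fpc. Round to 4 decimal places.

f = n/N = 5347/18787 = 0.28461170.
SE_no-fpc = √(s²/n) = 0.27456888; SE_fpc = √((1−f)s²/n) = 0.23223209.
Ratio = √(1−f) = 0.84580630.

0.8458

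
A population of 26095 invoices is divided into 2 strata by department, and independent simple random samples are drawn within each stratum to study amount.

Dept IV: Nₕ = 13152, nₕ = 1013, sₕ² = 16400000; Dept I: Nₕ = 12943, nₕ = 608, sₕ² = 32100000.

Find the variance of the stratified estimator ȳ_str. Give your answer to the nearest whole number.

Var(ȳ_str) = Σₕ Wₕ²(1 − fₕ)sₕ²/nₕ with Wₕ = Nₕ/N, N = 26095.
Dept IV: Wₕ = 0.50400460; term = 0.50400460²·(1 − 0.07702251)·16400000/1013 = 3795.723.
Dept I: Wₕ = 0.49599540; term = 0.49599540²·(1 − 0.04697520)·32100000/608 = 12378.299.
Sum = 16174.022.

16174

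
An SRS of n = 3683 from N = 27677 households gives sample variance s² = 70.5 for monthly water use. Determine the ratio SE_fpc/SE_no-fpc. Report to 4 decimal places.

0.9311

f = n/N = 3683/27677 = 0.13307078.
SE_no-fpc = √(s²/n) = 0.13835463; SE_fpc = √((1−f)s²/n) = 0.12882066.
Ratio = √(1−f) = 0.93109034.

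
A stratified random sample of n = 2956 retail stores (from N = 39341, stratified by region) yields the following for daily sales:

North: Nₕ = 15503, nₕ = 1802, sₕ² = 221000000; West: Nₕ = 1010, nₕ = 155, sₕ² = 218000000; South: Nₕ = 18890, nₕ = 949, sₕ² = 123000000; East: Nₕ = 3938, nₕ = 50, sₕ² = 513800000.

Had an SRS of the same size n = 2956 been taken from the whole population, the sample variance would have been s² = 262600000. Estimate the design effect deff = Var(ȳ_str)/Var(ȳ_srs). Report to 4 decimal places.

1.7971

Var(ȳ_str) = Σ Wₕ²(1−fₕ)sₕ²/nₕ with Wₕ = Nₕ/39341:
  North: (15503/39341)²·(1−1802/15503)·221000000/1802 = 16831.186
  West: (1010/39341)²·(1−155/1010)·218000000/155 = 784.73224
  South: (18890/39341)²·(1−949/18890)·123000000/949 = 28380.936
  East: (3938/39341)²·(1−50/3938)·513800000/50 = 101656.53
  → Var(ȳ_str) = 147653.38.
Var(ȳ_srs) = (1 − 2956/39341)·262600000/2956 = 82161.295.
deff = 147653.38 / 82161.295 = 1.7971.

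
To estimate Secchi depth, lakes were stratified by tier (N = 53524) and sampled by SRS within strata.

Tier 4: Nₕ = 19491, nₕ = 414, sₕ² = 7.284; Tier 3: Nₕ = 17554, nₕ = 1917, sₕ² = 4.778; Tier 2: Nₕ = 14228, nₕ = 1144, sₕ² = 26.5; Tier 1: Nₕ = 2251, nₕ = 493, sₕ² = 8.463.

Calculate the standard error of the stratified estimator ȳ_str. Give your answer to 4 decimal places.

0.0637

Var(ȳ_str) = Σₕ Wₕ²(1 − fₕ)sₕ²/nₕ with Wₕ = Nₕ/N, N = 53524.
Tier 4: Wₕ = 0.36415440; term = 0.36415440²·(1 − 0.02124057)·7.284/414 = 0.0022835823.
Tier 3: Wₕ = 0.32796503; term = 0.32796503²·(1 − 0.10920588)·4.778/1917 = 2.3881216 × 10^-4.
Tier 2: Wₕ = 0.26582468; term = 0.26582468²·(1 − 0.08040484)·26.5/1144 = 0.0015052447.
Tier 1: Wₕ = 0.04205590; term = 0.04205590²·(1 − 0.21901377)·8.463/493 = 2.3712354 × 10^-5.
Sum = 0.0040513515.
SE = √(0.0040513515) = 0.0637.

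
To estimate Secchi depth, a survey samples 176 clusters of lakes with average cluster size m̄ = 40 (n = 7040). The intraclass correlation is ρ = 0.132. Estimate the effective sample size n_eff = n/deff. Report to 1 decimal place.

1145.1

deff = 1 + (40 − 1)·0.132 = 1 + 5.148 = 6.148.
n_eff = 7040 / 6.148 = 1145.1.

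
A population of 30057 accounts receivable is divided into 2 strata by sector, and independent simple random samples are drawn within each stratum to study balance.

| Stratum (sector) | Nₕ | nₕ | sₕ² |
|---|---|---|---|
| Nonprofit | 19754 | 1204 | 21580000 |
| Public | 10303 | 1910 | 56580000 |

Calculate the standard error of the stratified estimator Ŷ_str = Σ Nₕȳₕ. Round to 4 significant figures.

3.021 × 10^6

Var(Ŷ_str) = Σₕ Nₕ²(1 − fₕ)sₕ²/nₕ.
Nonprofit: 19754²·(1 − 1204/19754)·21580000/1204 = 6.5678605 × 10^12.
Public: 10303²·(1 − 1910/10303)·56580000/1910 = 2.5615952 × 10^12.
Sum = 9.1294557 × 10^12.
SE = √(9.1294557 × 10^12) = 3.021 × 10^6.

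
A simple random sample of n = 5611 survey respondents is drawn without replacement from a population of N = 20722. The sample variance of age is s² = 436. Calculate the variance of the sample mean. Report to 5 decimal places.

Under SRS without replacement, Var(ȳ) = (1 − f)·s²/n with f = n/N = 5611/20722 = 0.27077502.
Var(ȳ) = (1 − 0.27077502)·436/5611 = 0.72922498·0.077704509 = 0.056664069.

0.05666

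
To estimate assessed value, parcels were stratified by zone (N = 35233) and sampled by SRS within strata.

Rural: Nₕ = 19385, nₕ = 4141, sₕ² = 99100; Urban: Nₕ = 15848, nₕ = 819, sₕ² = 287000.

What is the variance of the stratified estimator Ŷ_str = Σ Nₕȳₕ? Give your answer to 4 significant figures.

Var(Ŷ_str) = Σₕ Nₕ²(1 − fₕ)sₕ²/nₕ.
Rural: 19385²·(1 − 4141/19385)·99100/4141 = 7.0718521 × 10^9.
Urban: 15848²·(1 − 819/15848)·287000/819 = 8.3464643 × 10^10.
Sum = 9.0536495 × 10^10.

9.054 × 10^10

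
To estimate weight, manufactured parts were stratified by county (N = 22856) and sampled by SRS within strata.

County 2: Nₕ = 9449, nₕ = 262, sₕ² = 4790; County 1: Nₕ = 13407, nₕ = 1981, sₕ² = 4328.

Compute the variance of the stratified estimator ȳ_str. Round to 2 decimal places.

3.68

Var(ȳ_str) = Σₕ Wₕ²(1 − fₕ)sₕ²/nₕ with Wₕ = Nₕ/N, N = 22856.
County 2: Wₕ = 0.41341442; term = 0.41341442²·(1 − 0.02772780)·4790/262 = 3.0380389.
County 1: Wₕ = 0.58658558; term = 0.58658558²·(1 − 0.14775863)·4328/1981 = 0.6406608.
Sum = 3.6786997.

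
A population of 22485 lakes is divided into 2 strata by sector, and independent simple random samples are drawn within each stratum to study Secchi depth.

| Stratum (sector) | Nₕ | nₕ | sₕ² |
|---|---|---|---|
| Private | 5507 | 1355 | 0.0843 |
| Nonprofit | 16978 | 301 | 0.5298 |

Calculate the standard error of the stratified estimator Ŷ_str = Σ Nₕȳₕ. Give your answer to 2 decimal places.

Var(Ŷ_str) = Σₕ Nₕ²(1 − fₕ)sₕ²/nₕ.
Private: 5507²·(1 − 1355/5507)·0.0843/1355 = 1422.5276.
Nonprofit: 16978²·(1 − 301/16978)·0.5298/301 = 498367.73.
Sum = 499790.26.
SE = √(499790.26) = 706.96.

706.96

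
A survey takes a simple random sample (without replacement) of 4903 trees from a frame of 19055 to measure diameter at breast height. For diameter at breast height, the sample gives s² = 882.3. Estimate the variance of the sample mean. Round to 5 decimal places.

Under SRS without replacement, Var(ȳ) = (1 − f)·s²/n with f = n/N = 4903/19055 = 0.25730779.
Var(ȳ) = (1 − 0.25730779)·882.3/4903 = 0.74269221·0.17995105 = 0.13364824.

0.13365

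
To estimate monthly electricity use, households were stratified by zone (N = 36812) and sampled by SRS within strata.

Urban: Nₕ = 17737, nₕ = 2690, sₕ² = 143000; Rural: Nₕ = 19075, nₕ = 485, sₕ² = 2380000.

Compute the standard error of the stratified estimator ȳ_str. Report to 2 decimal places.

Var(ȳ_str) = Σₕ Wₕ²(1 − fₕ)sₕ²/nₕ with Wₕ = Nₕ/N, N = 36812.
Urban: Wₕ = 0.48182658; term = 0.48182658²·(1 − 0.15166037)·143000/2690 = 10.469719.
Rural: Wₕ = 0.51817342; term = 0.51817342²·(1 − 0.02542595)·2380000/485 = 1284.1044.
Sum = 1294.5741.
SE = √(1294.5741) = 35.98.

35.98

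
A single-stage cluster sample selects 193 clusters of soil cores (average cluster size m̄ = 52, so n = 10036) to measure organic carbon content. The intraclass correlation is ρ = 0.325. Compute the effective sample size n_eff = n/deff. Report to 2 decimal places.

deff = 1 + (52 − 1)·0.325 = 1 + 16.575 = 17.575.
n_eff = 10036 / 17.575 = 571.04.

571.04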